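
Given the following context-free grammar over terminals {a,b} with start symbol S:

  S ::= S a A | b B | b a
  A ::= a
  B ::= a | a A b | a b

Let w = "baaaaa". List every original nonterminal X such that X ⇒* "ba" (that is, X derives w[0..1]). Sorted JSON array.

CNF form of G:
  S -> S X3 | T1 B | T1 T0
  A -> a
  B -> T0 T1 | T0 X2 | a
  T0 -> a
  T1 -> b
  X2 -> A T1
  X3 -> T0 A

Fill CYK table bottom-up — only the sub-triangle for w[0..1]:
  cell(0,0) b: {T1}  orig:{}
  cell(1,1) a: {A,B,T0}  orig:{A,B}
  cell(0,1) ba: {S}

Original NTs in T[0,1] deriving "ba": ["S"]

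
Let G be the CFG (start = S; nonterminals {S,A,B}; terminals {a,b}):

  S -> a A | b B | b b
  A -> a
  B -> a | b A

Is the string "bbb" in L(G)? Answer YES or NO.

CNF form of G:
  S -> T0 B | T0 T0 | T1 A
  A -> a
  B -> T0 A | a
  T0 -> b
  T1 -> a

Fill CYK table bottom-up:
  cell(0,0) b: {T0}  orig:{}
  cell(1,1) b: {T0}  orig:{}
  cell(2,2) b: {T0}  orig:{}
  cell(0,1) bb: {S}
  cell(1,2) bb: {S}
  cell(0,2) bbb: ∅

S ∉ T[0,2] ⇒ NO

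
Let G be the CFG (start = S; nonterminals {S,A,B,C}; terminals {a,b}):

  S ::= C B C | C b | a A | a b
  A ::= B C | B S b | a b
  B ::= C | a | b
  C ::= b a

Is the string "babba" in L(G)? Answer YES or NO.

CNF form of G:
  S -> C T0 | C X3 | T1 A | T1 T0
  A -> B C | B X2 | T1 T0
  B -> T0 T1 | a | b
  C -> T0 T1
  T0 -> b
  T1 -> a
  X2 -> S T0
  X3 -> B C

CYK fill:
  cell(0,0) b: {B,T0}  orig:{B}
  cell(1,1) a: {B,T1}  orig:{B}
  cell(2,2) b: {B,T0}  orig:{B}
  cell(3,3) b: {B,T0}  orig:{B}
  cell(4,4) a: {B,T1}  orig:{B}
  cell(0,1) ba: {B,C}
  cell(1,2) ab: {A,S}
  cell(2,3) bb: ∅
  cell(3,4) ba: {B,C}
  cell(0,2) bab: {S}
  cell(1,3) abb: {X2}  orig:{}
  cell(2,4) bba: {A,X3}  orig:{A}
  cell(0,3) babb: {A,X2}  orig:{A}
  cell(1,4) abba: {S}
  cell(0,4) babba: {S}

S ∈ T[0,4] ⇒ YES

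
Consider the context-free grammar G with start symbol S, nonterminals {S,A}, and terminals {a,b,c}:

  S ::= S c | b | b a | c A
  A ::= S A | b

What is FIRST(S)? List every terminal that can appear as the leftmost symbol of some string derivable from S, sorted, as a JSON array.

Compute FIRST by fixpoint:
round 1:
  A via A→b: +{b}
  S via S→b: +{b}
  S via S→c A: +{c}
  FIRST[S]={b,c}  FIRST[A]={b}
round 2:
  A via A→S A: +{c}
  FIRST[S]={b,c}  FIRST[A]={b,c}
round 3: (no change)
  FIRST[S]={b,c}  FIRST[A]={b,c}

FIRST(S) = ["b", "c"]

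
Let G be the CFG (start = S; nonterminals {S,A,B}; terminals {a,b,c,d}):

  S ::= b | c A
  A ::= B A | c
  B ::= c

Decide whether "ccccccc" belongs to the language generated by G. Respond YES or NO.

CNF form of G:
  S -> T0 A | b
  A -> B A | c
  B -> c
  T0 -> c

CYK fill:
  [0..0]={A,B,T0}  "c"  orig:{A,B}
  [1..1]={A,B,T0}  "c"  orig:{A,B}
  [2..2]={A,B,T0}  "c"  orig:{A,B}
  [3..3]={A,B,T0}  "c"  orig:{A,B}
  [4..4]={A,B,T0}  "c"  orig:{A,B}
  [5..5]={A,B,T0}  "c"  orig:{A,B}
  [6..6]={A,B,T0}  "c"  orig:{A,B}
  [0..1]={A,S}  "cc"
  [1..2]={A,S}  "cc"
  [2..3]={A,S}  "cc"
  [3..4]={A,S}  "cc"
  [4..5]={A,S}  "cc"
  [5..6]={A,S}  "cc"
  [0..2]={A,S}  "ccc"
  [1..3]={A,S}  "ccc"
  [2..4]={A,S}  "ccc"
  [3..5]={A,S}  "ccc"
  [4..6]={A,S}  "ccc"
  [0..3]={A,S}  "cccc"
  [1..4]={A,S}  "cccc"
  [2..5]={A,S}  "cccc"
  [3..6]={A,S}  "cccc"
  [0..4]={A,S}  "ccccc"
  [1..5]={A,S}  "ccccc"
  [2..6]={A,S}  "ccccc"
  [0..5]={A,S}  "cccccc"
  [1..6]={A,S}  "cccccc"
  [0..6]={A,S}  "ccccccc"

S ∈ T[0,6] ⇒ YES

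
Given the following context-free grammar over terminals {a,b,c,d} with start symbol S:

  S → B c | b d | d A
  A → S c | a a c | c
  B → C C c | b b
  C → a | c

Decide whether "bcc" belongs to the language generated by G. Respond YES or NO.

CNF form of G:
  S -> B T0 | T2 T3 | T3 A
  A -> S T0 | T1 X4 | c
  B -> C X5 | T2 T2
  C -> a | c
  T0 -> c
  T1 -> a
  T2 -> b
  T3 -> d
  X4 -> T1 T0
  X5 -> C T0

CYK fill:
  [0..0]={T2}  "b"  orig:{}
  [1..1]={A,C,T0}  "c"  orig:{A,C}
  [2..2]={A,C,T0}  "c"  orig:{A,C}
  [0..1]=∅  "bc"
  [1..2]={X5}  "cc"  orig:{}
  [0..2]=∅  "bcc"

S ∉ T[0,2] ⇒ NO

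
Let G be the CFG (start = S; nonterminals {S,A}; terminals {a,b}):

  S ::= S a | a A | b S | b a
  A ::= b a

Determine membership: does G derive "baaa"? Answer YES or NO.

CNF form of G:
  S -> S T1 | T0 S | T0 T1 | T1 A
  A -> T0 T1
  T0 -> b
  T1 -> a

CYK table (by increasing span):
  T[0,0] 'b' = {T0}  orig:{}
  T[1,1] 'a' = {T1}  orig:{}
  T[2,2] 'a' = {T1}  orig:{}
  T[3,3] 'a' = {T1}  orig:{}
  T[0,1] 'ba' = {A,S}
  T[1,2] 'aa' = ∅
  T[2,3] 'aa' = ∅
  T[0,2] 'baa' = {S}
  T[1,3] 'aaa' = ∅
  T[0,3] 'baaa' = {S}

S ∈ T[0,3] ⇒ YES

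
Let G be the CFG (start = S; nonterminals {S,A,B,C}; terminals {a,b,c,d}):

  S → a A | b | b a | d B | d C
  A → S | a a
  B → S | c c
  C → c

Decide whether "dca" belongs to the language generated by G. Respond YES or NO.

Convert to CNF:
  S -> T0 A | T1 T0 | T2 B | T2 C | b
  A -> T0 A | T0 T0 | T1 T0 | T2 B | T2 C | b
  B -> T0 A | T1 T0 | T2 B | T2 C | T3 T3 | b
  C -> c
  T0 -> a
  T1 -> b
  T2 -> d
  T3 -> c

CYK table (by increasing span):
  T[0,0] 'd' = {T2}  orig:{}
  T[1,1] 'c' = {C,T3}  orig:{C}
  T[2,2] 'a' = {T0}  orig:{}
  T[0,1] 'dc' = {A,B,S}
  T[1,2] 'ca' = ∅
  T[0,2] 'dca' = ∅

S ∉ T[0,2] ⇒ NO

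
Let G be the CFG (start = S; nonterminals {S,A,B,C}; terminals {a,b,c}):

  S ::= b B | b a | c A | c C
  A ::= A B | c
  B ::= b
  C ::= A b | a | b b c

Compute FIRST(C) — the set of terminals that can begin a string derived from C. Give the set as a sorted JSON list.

FIRST iteration:
round 1:
  A via A→c: +{c}
  B via B→b: +{b}
  C via C→A b: +{c}
  C via C→a: +{a}
  C via C→b b c: +{b}
  S via S→b B: +{b}
  S via S→c A: +{c}
  FIRST[S]={b,c}  FIRST[A]={c}  FIRST[B]={b}  FIRST[C]={a,b,c}
round 2: (no change)
  FIRST[S]={b,c}  FIRST[A]={c}  FIRST[B]={b}  FIRST[C]={a,b,c}

FIRST(C) = ["a", "b", "c"]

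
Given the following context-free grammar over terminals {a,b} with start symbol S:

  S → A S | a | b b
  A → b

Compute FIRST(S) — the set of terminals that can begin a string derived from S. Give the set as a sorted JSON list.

FIRST iteration:
pass 1:
  A via A→b: +{b}
  S via S→A S: +{b}
  S via S→a: +{a}
  S: {a,b}  A: {b}
pass 2: done
  S: {a,b}  A: {b}

FIRST(S) = ["a", "b"]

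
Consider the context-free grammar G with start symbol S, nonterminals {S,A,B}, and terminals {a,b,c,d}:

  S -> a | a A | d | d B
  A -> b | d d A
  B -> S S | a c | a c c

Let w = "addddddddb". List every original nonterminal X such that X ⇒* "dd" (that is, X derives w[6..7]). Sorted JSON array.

Convert to CNF:
  S -> T0 B | T1 A | a | d
  A -> T0 X3 | b
  B -> S S | T1 T2 | T1 X4
  T0 -> d
  T1 -> a
  T2 -> c
  X3 -> T0 A
  X4 -> T2 T2

CYK fill, restricted to cells inside w[6..7]:
  T[6,6] 'd' = {S,T0}  orig:{S}
  T[7,7] 'd' = {S,T0}  orig:{S}
  T[6,7] 'dd' = {B}

Original NTs in T[6,7] deriving "dd": ["B"]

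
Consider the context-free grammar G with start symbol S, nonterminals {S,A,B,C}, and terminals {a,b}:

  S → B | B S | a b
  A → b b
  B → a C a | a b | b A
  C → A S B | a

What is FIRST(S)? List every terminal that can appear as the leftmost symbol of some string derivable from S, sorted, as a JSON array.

FIRST iteration:
round 1:
  A via A→b b: +{b}
  B via B→a C a: +{a}
  B via B→b A: +{b}
  C via C→A S B: +{b}
  C via C→a: +{a}
  S via S→B: +{a,b}
  FIRST[S]={a,b}  FIRST[A]={b}  FIRST[B]={a,b}  FIRST[C]={a,b}
round 2: done
  FIRST[S]={a,b}  FIRST[A]={b}  FIRST[B]={a,b}  FIRST[C]={a,b}

FIRST(S) = ["a", "b"]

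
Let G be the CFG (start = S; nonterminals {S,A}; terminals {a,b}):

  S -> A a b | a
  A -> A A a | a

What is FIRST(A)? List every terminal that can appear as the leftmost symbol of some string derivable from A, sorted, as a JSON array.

Compute FIRST by fixpoint:
pass 1:
  A via A→a: +{a}
  S via S→A a b: +{a}
  FIRST[S]={a}  FIRST[A]={a}
pass 2: (stable)
  FIRST[S]={a}  FIRST[A]={a}

FIRST(A) = ["a"]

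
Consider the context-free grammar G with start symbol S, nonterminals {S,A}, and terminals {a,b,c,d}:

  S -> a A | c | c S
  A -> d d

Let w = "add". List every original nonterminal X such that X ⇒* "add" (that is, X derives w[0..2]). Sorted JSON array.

CNF form of G:
  S -> T1 A | T2 S | c
  A -> T0 T0
  T0 -> d
  T1 -> a
  T2 -> c

Fill CYK table bottom-up, restricted to cells inside w[0..2]:
  T[0,0] 'a' = {T1}  orig:{}
  T[1,1] 'd' = {T0}  orig:{}
  T[2,2] 'd' = {T0}  orig:{}
  T[0,1] 'ad' = ∅
  T[1,2] 'dd' = {A}
  T[0,2] 'add' = {S}

Original NTs in T[0,2] deriving "add": ["S"]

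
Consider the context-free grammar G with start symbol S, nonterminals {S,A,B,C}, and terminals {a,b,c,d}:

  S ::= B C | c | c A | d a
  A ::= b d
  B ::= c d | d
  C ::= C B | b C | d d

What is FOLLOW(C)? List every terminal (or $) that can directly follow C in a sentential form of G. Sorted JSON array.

Compute FIRST by fixpoint:
iter 1:
  A via A→b d: +{b}
  B via B→c d: +{c}
  B via B→d: +{d}
  C via C→b C: +{b}
  C via C→d d: +{d}
  S via S→B C: +{c,d}
  FIRST[S]={c,d}  FIRST[A]={b}  FIRST[B]={c,d}  FIRST[C]={b,d}
iter 2: (stable)
  FIRST[S]={c,d}  FIRST[A]={b}  FIRST[B]={c,d}  FIRST[C]={b,d}

FOLLOW sets:
FOLLOW(S) := {$}
round 1:
  C→C B: FOLLOW(C) ⊇ FIRST(B) = {c,d}; new: +{c,d}
  C→C B: FOLLOW(B) ⊇ FOLLOW(C) ⊇ {c,d}; new: +{c,d}
  S→B C: FOLLOW(B) ⊇ FIRST(C) = {b,d}; new: +{b}
  S→B C: FOLLOW(C) ⊇ FOLLOW(S) ⊇ {$}; new: +{$}
  S→c A: FOLLOW(A) ⊇ FOLLOW(S) ⊇ {$}; new: +{$}
  FOLLOW(S)={$}  FOLLOW(A)={$}  FOLLOW(B)={b,c,d}  FOLLOW(C)={$,c,d}
round 2:
  C→C B: FOLLOW(B) ⊇ FOLLOW(C) ⊇ {$,c,d}; new: +{$}
  FOLLOW(S)={$}  FOLLOW(A)={$}  FOLLOW(B)={$,b,c,d}  FOLLOW(C)={$,c,d}
round 3: (stable)
  FOLLOW(S)={$}  FOLLOW(A)={$}  FOLLOW(B)={$,b,c,d}  FOLLOW(C)={$,c,d}

FOLLOW(C) = ["$", "c", "d"]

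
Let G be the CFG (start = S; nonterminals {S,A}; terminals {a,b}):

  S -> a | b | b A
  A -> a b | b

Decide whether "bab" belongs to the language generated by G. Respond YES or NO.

CNF form of G:
  S -> T1 A | a | b
  A -> T0 T1 | b
  T0 -> a
  T1 -> b

CYK fill:
  cell(0,0) b: {A,S,T1}  orig:{A,S}
  cell(1,1) a: {S,T0}  orig:{S}
  cell(2,2) b: {A,S,T1}  orig:{A,S}
  cell(0,1) ba: ∅
  cell(1,2) ab: {A}
  cell(0,2) bab: {S}

S ∈ T[0,2] ⇒ YES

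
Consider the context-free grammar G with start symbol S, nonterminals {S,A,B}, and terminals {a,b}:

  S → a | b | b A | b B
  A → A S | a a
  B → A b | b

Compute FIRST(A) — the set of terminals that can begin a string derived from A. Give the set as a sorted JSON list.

FIRST sets, iterate to fixpoint:
[1]
  A via A→a a: +{a}
  B via B→A b: +{a}
  B via B→b: +{b}
  S via S→a: +{a}
  S via S→b: +{b}
  FIRST(S)={a,b}  FIRST(A)={a}  FIRST(B)={a,b}
[2] (stable)
  FIRST(S)={a,b}  FIRST(A)={a}  FIRST(B)={a,b}

FIRST(A) = ["a"]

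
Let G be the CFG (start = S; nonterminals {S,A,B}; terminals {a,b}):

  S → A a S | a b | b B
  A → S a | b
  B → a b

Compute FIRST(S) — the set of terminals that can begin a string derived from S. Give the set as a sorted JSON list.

FIRST iteration:
iter 1:
  A via A→b: +{b}
  B via B→a b: +{a}
  S via S→A a S: +{b}
  S via S→a b: +{a}
  S: {a,b}  A: {b}  B: {a}
iter 2:
  A via A→S a: +{a}
  S: {a,b}  A: {a,b}  B: {a}
iter 3: (stable)
  S: {a,b}  A: {a,b}  B: {a}

FIRST(S) = ["a", "b"]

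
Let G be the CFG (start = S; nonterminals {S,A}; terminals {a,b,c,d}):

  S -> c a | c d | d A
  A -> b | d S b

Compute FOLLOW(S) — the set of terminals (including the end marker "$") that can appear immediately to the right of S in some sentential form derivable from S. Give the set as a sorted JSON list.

FIRST iteration:
pass 1:
  A via A→b: +{b}
  A via A→d S b: +{d}
  S via S→c a: +{c}
  S via S→d A: +{d}
  S: {c,d}  A: {b,d}
pass 2: — fixpoint
  S: {c,d}  A: {b,d}

Compute FOLLOW by fixpoint:
initialize: $ ∈ FOLLOW(S)
[1]
  A→d S b: FOLLOW(S) ⊇ FIRST(b) = {b}; new: +{b}
  S→d A: FOLLOW(A) ⊇ FOLLOW(S) ⊇ {$,b}; new: +{$,b}
  S: {$,b}  A: {$,b}
[2] — fixpoint
  S: {$,b}  A: {$,b}

FOLLOW(S) = ["$", "b"]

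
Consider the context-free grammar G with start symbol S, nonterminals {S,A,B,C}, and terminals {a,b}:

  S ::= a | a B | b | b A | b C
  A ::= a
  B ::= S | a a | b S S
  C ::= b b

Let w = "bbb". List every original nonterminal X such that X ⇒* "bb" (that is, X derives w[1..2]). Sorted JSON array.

CNF form of G:
  S -> T0 B | T1 A | T1 C | a | b
  A -> a
  B -> T0 B | T0 T0 | T1 A | T1 C | T1 X2 | a | b
  C -> T1 T1
  T0 -> a
  T1 -> b
  X2 -> S S

CYK fill (cells [i..j] with 1 ≤ i ≤ j ≤ 2 only):
  T[1,1] 'b' = {B,S,T1}  orig:{B,S}
  T[2,2] 'b' = {B,S,T1}  orig:{B,S}
  T[1,2] 'bb' = {C,X2}  orig:{C}

Original NTs in T[1,2] deriving "bb": ["C"]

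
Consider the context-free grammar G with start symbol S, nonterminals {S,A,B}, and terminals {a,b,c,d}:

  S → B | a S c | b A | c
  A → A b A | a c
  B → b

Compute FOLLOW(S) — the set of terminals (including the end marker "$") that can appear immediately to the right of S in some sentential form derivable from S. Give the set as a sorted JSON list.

Compute FIRST by fixpoint:
[1]
  A via A→a c: +{a}
  B via B→b: +{b}
  S via S→B: +{b}
  S via S→a S c: +{a}
  S via S→c: +{c}
  FIRST(S)={a,b,c}  FIRST(A)={a}  FIRST(B)={b}
[2] (stable)
  FIRST(S)={a,b,c}  FIRST(A)={a}  FIRST(B)={b}

FOLLOW iteration:
initialize: $ ∈ FOLLOW(S)
pass 1:
  A→A b A: FOLLOW(A) ⊇ FIRST(b) = {b}; new: +{b}
  S→B: FOLLOW(B) ⊇ FOLLOW(S) ⊇ {$}; new: +{$}
  S→a S c: FOLLOW(S) ⊇ FIRST(c) = {c}; new: +{c}
  S→b A: FOLLOW(A) ⊇ FOLLOW(S) ⊇ {$,c}; new: +{$,c}
  FOLLOW(S)={$,c}  FOLLOW(A)={$,b,c}  FOLLOW(B)={$}
pass 2:
  S→B: FOLLOW(B) ⊇ FOLLOW(S) ⊇ {$,c}; new: +{c}
  FOLLOW(S)={$,c}  FOLLOW(A)={$,b,c}  FOLLOW(B)={$,c}
pass 3: — fixpoint
  FOLLOW(S)={$,c}  FOLLOW(A)={$,b,c}  FOLLOW(B)={$,c}

FOLLOW(S) = ["$", "c"]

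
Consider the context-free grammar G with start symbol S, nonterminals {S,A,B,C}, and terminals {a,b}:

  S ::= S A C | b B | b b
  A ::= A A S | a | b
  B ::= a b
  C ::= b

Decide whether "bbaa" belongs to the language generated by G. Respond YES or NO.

CNF form of G:
  S -> S X3 | T1 B | T1 T1
  A -> A X2 | a | b
  B -> T0 T1
  C -> b
  T0 -> a
  T1 -> b
  X2 -> A S
  X3 -> A C

CYK fill:
  T[0,0] 'b' = {A,C,T1}  orig:{A,C}
  T[1,1] 'b' = {A,C,T1}  orig:{A,C}
  T[2,2] 'a' = {A,T0}  orig:{A}
  T[3,3] 'a' = {A,T0}  orig:{A}
  T[0,1] 'bb' = {S,X3}  orig:{S}
  T[1,2] 'ba' = ∅
  T[2,3] 'aa' = ∅
  T[0,2] 'bba' = ∅
  T[1,3] 'baa' = ∅
  T[0,3] 'bbaa' = ∅

S ∉ T[0,3] ⇒ NO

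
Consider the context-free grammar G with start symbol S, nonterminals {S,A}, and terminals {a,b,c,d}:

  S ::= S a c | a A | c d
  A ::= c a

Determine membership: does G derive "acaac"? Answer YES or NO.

Convert to CNF:
  S -> S X3 | T0 T2 | T1 A
  A -> T0 T1
  T0 -> c
  T1 -> a
  T2 -> d
  X3 -> T1 T0

CYK fill:
  cell(0,0) a: {T1}  orig:{}
  cell(1,1) c: {T0}  orig:{}
  cell(2,2) a: {T1}  orig:{}
  cell(3,3) a: {T1}  orig:{}
  cell(4,4) c: {T0}  orig:{}
  cell(0,1) ac: {X3}  orig:{}
  cell(1,2) ca: {A}
  cell(2,3) aa: ∅
  cell(3,4) ac: {X3}  orig:{}
  cell(0,2) aca: {S}
  cell(1,3) caa: ∅
  cell(2,4) aac: ∅
  cell(0,3) acaa: ∅
  cell(1,4) caac: ∅
  cell(0,4) acaac: {S}

S ∈ T[0,4] ⇒ YES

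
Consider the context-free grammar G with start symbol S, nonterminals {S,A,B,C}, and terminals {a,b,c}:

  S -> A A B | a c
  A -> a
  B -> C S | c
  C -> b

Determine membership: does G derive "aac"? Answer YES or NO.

CNF form of G:
  S -> A X2 | T0 T1
  A -> a
  B -> C S | c
  C -> b
  T0 -> a
  T1 -> c
  X2 -> A B

CYK table (by increasing span):
  [0..0]={A,T0}  "a"  orig:{A}
  [1..1]={A,T0}  "a"  orig:{A}
  [2..2]={B,T1}  "c"  orig:{B}
  [0..1]=∅  "aa"
  [1..2]={S,X2}  "ac"  orig:{S}
  [0..2]={S}  "aac"

S ∈ T[0,2] ⇒ YES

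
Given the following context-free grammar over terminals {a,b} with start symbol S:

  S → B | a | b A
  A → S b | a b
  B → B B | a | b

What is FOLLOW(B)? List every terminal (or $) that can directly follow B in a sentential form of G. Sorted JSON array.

FIRST iteration:
pass 1:
  A via A→a b: +{a}
  B via B→a: +{a}
  B via B→b: +{b}
  S via S→B: +{a,b}
  S: {a,b}  A: {a}  B: {a,b}
pass 2:
  A via A→S b: +{b}
  S: {a,b}  A: {a,b}  B: {a,b}
pass 3: (stable)
  S: {a,b}  A: {a,b}  B: {a,b}

Compute FOLLOW by fixpoint:
initialize: $ ∈ FOLLOW(S)
iter 1:
  A→S b: FOLLOW(S) ⊇ FIRST(b) = {b}; new: +{b}
  B→B B: FOLLOW(B) ⊇ FIRST(B) = {a,b}; new: +{a,b}
  S→B: FOLLOW(B) ⊇ FOLLOW(S) ⊇ {$,b}; new: +{$}
  S→b A: FOLLOW(A) ⊇ FOLLOW(S) ⊇ {$,b}; new: +{$,b}
  FOLLOW(S)={$,b}  FOLLOW(A)={$,b}  FOLLOW(B)={$,a,b}
iter 2: (no change)
  FOLLOW(S)={$,b}  FOLLOW(A)={$,b}  FOLLOW(B)={$,a,b}

FOLLOW(B) = ["$", "a", "b"]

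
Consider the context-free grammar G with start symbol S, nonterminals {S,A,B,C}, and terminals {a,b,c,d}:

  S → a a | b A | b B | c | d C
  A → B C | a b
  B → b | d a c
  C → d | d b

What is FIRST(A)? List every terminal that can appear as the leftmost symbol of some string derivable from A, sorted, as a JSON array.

FIRST sets, iterate to fixpoint:
round 1:
  A via A→a b: +{a}
  B via B→b: +{b}
  B via B→d a c: +{d}
  C via C→d: +{d}
  S via S→a a: +{a}
  S via S→b A: +{b}
  S via S→c: +{c}
  S via S→d C: +{d}
  S: {a,b,c,d}  A: {a}  B: {b,d}  C: {d}
round 2:
  A via A→B C: +{b,d}
  S: {a,b,c,d}  A: {a,b,d}  B: {b,d}  C: {d}
round 3: — fixpoint
  S: {a,b,c,d}  A: {a,b,d}  B: {b,d}  C: {d}

FIRST(A) = ["a", "b", "d"]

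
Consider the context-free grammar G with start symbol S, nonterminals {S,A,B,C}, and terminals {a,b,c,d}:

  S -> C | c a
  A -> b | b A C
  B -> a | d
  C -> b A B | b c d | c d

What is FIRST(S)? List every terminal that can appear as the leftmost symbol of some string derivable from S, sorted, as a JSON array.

Compute FIRST by fixpoint:
[1]
  A via A→b: +{b}
  B via B→a: +{a}
  B via B→d: +{d}
  C via C→b A B: +{b}
  C via C→c d: +{c}
  S via S→C: +{b,c}
  FIRST(S)={b,c}  FIRST(A)={b}  FIRST(B)={a,d}  FIRST(C)={b,c}
[2] (no change)
  FIRST(S)={b,c}  FIRST(A)={b}  FIRST(B)={a,d}  FIRST(C)={b,c}

FIRST(S) = ["b", "c"]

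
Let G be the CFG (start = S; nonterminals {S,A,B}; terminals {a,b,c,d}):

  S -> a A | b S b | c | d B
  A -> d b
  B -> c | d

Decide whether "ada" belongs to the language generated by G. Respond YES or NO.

Convert to CNF:
  S -> T0 B | T1 X3 | T2 A | c
  A -> T0 T1
  B -> c | d
  T0 -> d
  T1 -> b
  T2 -> a
  X3 -> S T1

Fill CYK table bottom-up:
  cell(0,0) a: {T2}  orig:{}
  cell(1,1) d: {B,T0}  orig:{B}
  cell(2,2) a: {T2}  orig:{}
  cell(0,1) ad: ∅
  cell(1,2) da: ∅
  cell(0,2) ada: ∅

S ∉ T[0,2] ⇒ NO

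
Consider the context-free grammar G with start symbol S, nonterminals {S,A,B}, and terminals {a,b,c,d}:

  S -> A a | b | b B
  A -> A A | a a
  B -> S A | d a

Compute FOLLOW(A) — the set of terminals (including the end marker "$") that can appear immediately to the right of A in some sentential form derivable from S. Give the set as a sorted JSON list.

FIRST sets, iterate to fixpoint:
iter 1:
  A via A→a a: +{a}
  B via B→d a: +{d}
  S via S→A a: +{a}
  S via S→b: +{b}
  FIRST[S]={a,b}  FIRST[A]={a}  FIRST[B]={d}
iter 2:
  B via B→S A: +{a,b}
  FIRST[S]={a,b}  FIRST[A]={a}  FIRST[B]={a,b,d}
iter 3: done
  FIRST[S]={a,b}  FIRST[A]={a}  FIRST[B]={a,b,d}

FOLLOW iteration:
initialize: $ ∈ FOLLOW(S)
pass 1:
  A→A A: FOLLOW(A) ⊇ FIRST(A) = {a}; new: +{a}
  B→S A: FOLLOW(S) ⊇ FIRST(A) = {a}; new: +{a}
  S→b B: FOLLOW(B) ⊇ FOLLOW(S) ⊇ {$,a}; new: +{$,a}
  S: {$,a}  A: {a}  B: {$,a}
pass 2:
  B→S A: FOLLOW(A) ⊇ FOLLOW(B) ⊇ {$,a}; new: +{$}
  S: {$,a}  A: {$,a}  B: {$,a}
pass 3: done
  S: {$,a}  A: {$,a}  B: {$,a}

FOLLOW(A) = ["$", "a"]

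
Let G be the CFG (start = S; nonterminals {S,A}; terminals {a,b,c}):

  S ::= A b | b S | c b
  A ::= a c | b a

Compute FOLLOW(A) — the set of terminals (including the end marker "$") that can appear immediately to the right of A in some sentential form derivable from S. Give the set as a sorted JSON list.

Compute FIRST by fixpoint:
pass 1:
  A via A→a c: +{a}
  A via A→b a: +{b}
  S via S→A b: +{a,b}
  S via S→c b: +{c}
  FIRST(S)={a,b,c}  FIRST(A)={a,b}
pass 2: (no change)
  FIRST(S)={a,b,c}  FIRST(A)={a,b}

FOLLOW sets:
initialize: $ ∈ FOLLOW(S)
[1]
  S→A b: FOLLOW(A) ⊇ FIRST(b) = {b}; new: +{b}
  FOLLOW(S)={$}  FOLLOW(A)={b}
[2] done
  FOLLOW(S)={$}  FOLLOW(A)={b}

FOLLOW(A) = ["b"]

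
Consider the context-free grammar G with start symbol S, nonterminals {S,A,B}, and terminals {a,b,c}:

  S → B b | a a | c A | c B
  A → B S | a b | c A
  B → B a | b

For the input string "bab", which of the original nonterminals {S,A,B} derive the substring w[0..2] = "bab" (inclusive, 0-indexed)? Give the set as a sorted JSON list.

CNF form of G:
  S -> B T1 | T0 T0 | T2 A | T2 B
  A -> B S | T0 T1 | T2 A
  B -> B T0 | b
  T0 -> a
  T1 -> b
  T2 -> c

CYK table (by increasing span), restricted to cells inside w[0..2]:
  T[0,0] 'b' = {B,T1}  orig:{B}
  T[1,1] 'a' = {T0}  orig:{}
  T[2,2] 'b' = {B,T1}  orig:{B}
  T[0,1] 'ba' = {B}
  T[1,2] 'ab' = {A}
  T[0,2] 'bab' = {S}

Original NTs in T[0,2] deriving "bab": ["S"]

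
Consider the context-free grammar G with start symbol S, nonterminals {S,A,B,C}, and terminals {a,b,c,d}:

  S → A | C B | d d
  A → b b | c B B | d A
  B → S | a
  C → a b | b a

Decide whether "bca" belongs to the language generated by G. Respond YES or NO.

CNF form of G:
  S -> C B | T0 T0 | T1 X6 | T2 A | T2 T2
  A -> T0 T0 | T1 X4 | T2 A
  B -> C B | T0 T0 | T1 X5 | T2 A | T2 T2 | a
  C -> T0 T3 | T3 T0
  T0 -> b
  T1 -> c
  T2 -> d
  T3 -> a
  X4 -> B B
  X5 -> B B
  X6 -> B B

CYK fill:
  [0..0]={T0}  "b"  orig:{}
  [1..1]={T1}  "c"  orig:{}
  [2..2]={B,T3}  "a"  orig:{B}
  [0..1]=∅  "bc"
  [1..2]=∅  "ca"
  [0..2]=∅  "bca"

S ∉ T[0,2] ⇒ NO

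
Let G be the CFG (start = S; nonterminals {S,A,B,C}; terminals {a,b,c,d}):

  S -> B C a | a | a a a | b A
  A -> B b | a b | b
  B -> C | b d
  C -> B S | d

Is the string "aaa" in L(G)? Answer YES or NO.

CNF form of G:
  S -> B X3 | T0 A | T1 X4 | a
  A -> B T0 | T1 T0 | b
  B -> B S | T0 T2 | d
  C -> B S | d
  T0 -> b
  T1 -> a
  T2 -> d
  X3 -> C T1
  X4 -> T1 T1

CYK table (by increasing span):
  T[0,0] 'a' = {S,T1}  orig:{S}
  T[1,1] 'a' = {S,T1}  orig:{S}
  T[2,2] 'a' = {S,T1}  orig:{S}
  T[0,1] 'aa' = {X4}  orig:{}
  T[1,2] 'aa' = {X4}  orig:{}
  T[0,2] 'aaa' = {S}

S ∈ T[0,2] ⇒ YES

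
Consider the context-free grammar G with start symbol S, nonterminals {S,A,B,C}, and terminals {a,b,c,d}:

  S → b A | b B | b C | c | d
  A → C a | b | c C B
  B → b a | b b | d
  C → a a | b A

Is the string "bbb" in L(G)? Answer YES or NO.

Convert to CNF:
  S -> T2 A | T2 B | T2 C | c | d
  A -> C T0 | T1 X3 | b
  B -> T2 T0 | T2 T2 | d
  C -> T0 T0 | T2 A
  T0 -> a
  T1 -> c
  T2 -> b
  X3 -> C B

CYK fill:
  [0..0]={A,T2}  "b"  orig:{A}
  [1..1]={A,T2}  "b"  orig:{A}
  [2..2]={A,T2}  "b"  orig:{A}
  [0..1]={B,C,S}  "bb"
  [1..2]={B,C,S}  "bb"
  [0..2]={S}  "bbb"

S ∈ T[0,2] ⇒ YES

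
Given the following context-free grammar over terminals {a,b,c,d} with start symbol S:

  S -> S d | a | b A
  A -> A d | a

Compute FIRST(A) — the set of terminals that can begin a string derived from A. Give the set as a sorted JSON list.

Compute FIRST by fixpoint:
[1]
  A via A→a: +{a}
  S via S→a: +{a}
  S via S→b A: +{b}
  S: {a,b}  A: {a}
[2] done
  S: {a,b}  A: {a}

FIRST(A) = ["a"]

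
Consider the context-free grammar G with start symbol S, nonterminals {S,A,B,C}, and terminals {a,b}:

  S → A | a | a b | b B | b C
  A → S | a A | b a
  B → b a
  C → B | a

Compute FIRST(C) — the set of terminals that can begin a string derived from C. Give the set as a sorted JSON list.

FIRST iteration:
round 1:
  A via A→a A: +{a}
  A via A→b a: +{b}
  B via B→b a: +{b}
  C via C→B: +{b}
  C via C→a: +{a}
  S via S→A: +{a,b}
  S: {a,b}  A: {a,b}  B: {b}  C: {a,b}
round 2: done
  S: {a,b}  A: {a,b}  B: {b}  C: {a,b}

FIRST(C) = ["a", "b"]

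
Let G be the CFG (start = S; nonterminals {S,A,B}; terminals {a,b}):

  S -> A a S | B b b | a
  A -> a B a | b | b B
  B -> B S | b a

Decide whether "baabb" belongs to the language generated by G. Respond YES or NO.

Convert to CNF:
  S -> A X3 | B X4 | a
  A -> T0 X2 | T1 B | b
  B -> B S | T1 T0
  T0 -> a
  T1 -> b
  X2 -> B T0
  X3 -> T0 S
  X4 -> T1 T1

Fill CYK table bottom-up:
  T[0,0] 'b' = {A,T1}  orig:{A}
  T[1,1] 'a' = {S,T0}  orig:{S}
  T[2,2] 'a' = {S,T0}  orig:{S}
  T[3,3] 'b' = {A,T1}  orig:{A}
  T[4,4] 'b' = {A,T1}  orig:{A}
  T[0,1] 'ba' = {B}
  T[1,2] 'aa' = {X3}  orig:{}
  T[2,3] 'ab' = ∅
  T[3,4] 'bb' = {X4}  orig:{}
  T[0,2] 'baa' = {B,S,X2}  orig:{B,S}
  T[1,3] 'aab' = ∅
  T[2,4] 'abb' = ∅
  T[0,3] 'baab' = ∅
  T[1,4] 'aabb' = ∅
  T[0,4] 'baabb' = {S}

S ∈ T[0,4] ⇒ YES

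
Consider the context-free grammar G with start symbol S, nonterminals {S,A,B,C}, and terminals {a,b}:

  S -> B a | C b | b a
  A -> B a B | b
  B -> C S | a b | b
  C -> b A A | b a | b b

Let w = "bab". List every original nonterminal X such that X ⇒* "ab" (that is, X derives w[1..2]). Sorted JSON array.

CNF form of G:
  S -> B T0 | C T1 | T1 T0
  A -> B X2 | b
  B -> C S | T0 T1 | b
  C -> T1 T0 | T1 T1 | T1 X3
  T0 -> a
  T1 -> b
  X2 -> T0 B
  X3 -> A A

CYK fill — only the sub-triangle for w[1..2]:
  cell(1,1) a: {T0}  orig:{}
  cell(2,2) b: {A,B,T1}  orig:{A,B}
  cell(1,2) ab: {B,X2}  orig:{B}

Original NTs in T[1,2] deriving "ab": ["B"]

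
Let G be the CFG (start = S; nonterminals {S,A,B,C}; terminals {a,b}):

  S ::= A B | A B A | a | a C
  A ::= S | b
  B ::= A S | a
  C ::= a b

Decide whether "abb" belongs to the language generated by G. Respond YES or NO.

CNF form of G:
  S -> A B | A X3 | T0 C | a
  A -> A B | A X2 | T0 C | a | b
  B -> A S | a
  C -> T0 T1
  T0 -> a
  T1 -> b
  X2 -> B A
  X3 -> B A

Fill CYK table bottom-up:
  cell(0,0) a: {A,B,S,T0}  orig:{A,B,S}
  cell(1,1) b: {A,T1}  orig:{A}
  cell(2,2) b: {A,T1}  orig:{A}
  cell(0,1) ab: {C,X2,X3}  orig:{C}
  cell(1,2) bb: ∅
  cell(0,2) abb: ∅

S ∉ T[0,2] ⇒ NO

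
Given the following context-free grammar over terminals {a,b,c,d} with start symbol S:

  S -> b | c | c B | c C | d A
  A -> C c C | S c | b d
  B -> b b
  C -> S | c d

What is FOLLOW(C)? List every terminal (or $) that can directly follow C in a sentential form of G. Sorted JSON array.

FIRST iteration:
pass 1:
  A via A→b d: +{b}
  B via B→b b: +{b}
  C via C→c d: +{c}
  S via S→b: +{b}
  S via S→c: +{c}
  S via S→d A: +{d}
  FIRST(S)={b,c,d}  FIRST(A)={b}  FIRST(B)={b}  FIRST(C)={c}
pass 2:
  A via A→C c C: +{c}
  A via A→S c: +{d}
  C via C→S: +{b,d}
  FIRST(S)={b,c,d}  FIRST(A)={b,c,d}  FIRST(B)={b}  FIRST(C)={b,c,d}
pass 3: (stable)
  FIRST(S)={b,c,d}  FIRST(A)={b,c,d}  FIRST(B)={b}  FIRST(C)={b,c,d}

FOLLOW iteration:
FOLLOW(S) := {$}
[1]
  A→C c C: FOLLOW(C) ⊇ FIRST(c) = {c}; new: +{c}
  A→S c: FOLLOW(S) ⊇ FIRST(c) = {c}; new: +{c}
  S→c B: FOLLOW(B) ⊇ FOLLOW(S) ⊇ {$,c}; new: +{$,c}
  S→c C: FOLLOW(C) ⊇ FOLLOW(S) ⊇ {$,c}; new: +{$}
  S→d A: FOLLOW(A) ⊇ FOLLOW(S) ⊇ {$,c}; new: +{$,c}
  S: {$,c}  A: {$,c}  B: {$,c}  C: {$,c}
[2] (no change)
  S: {$,c}  A: {$,c}  B: {$,c}  C: {$,c}

FOLLOW(C) = ["$", "c"]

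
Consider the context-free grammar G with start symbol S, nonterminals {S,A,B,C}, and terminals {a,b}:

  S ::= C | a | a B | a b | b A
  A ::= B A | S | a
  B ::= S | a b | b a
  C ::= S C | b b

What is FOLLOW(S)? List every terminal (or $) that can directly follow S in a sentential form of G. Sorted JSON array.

Compute FIRST by fixpoint:
iter 1:
  A via A→a: +{a}
  B via B→a b: +{a}
  B via B→b a: +{b}
  C via C→b b: +{b}
  S via S→C: +{b}
  S via S→a: +{a}
  FIRST[S]={a,b}  FIRST[A]={a}  FIRST[B]={a,b}  FIRST[C]={b}
iter 2:
  A via A→B A: +{b}
  C via C→S C: +{a}
  FIRST[S]={a,b}  FIRST[A]={a,b}  FIRST[B]={a,b}  FIRST[C]={a,b}
iter 3: done
  FIRST[S]={a,b}  FIRST[A]={a,b}  FIRST[B]={a,b}  FIRST[C]={a,b}

FOLLOW sets:
initialize: $ ∈ FOLLOW(S)
pass 1:
  A→B A: FOLLOW(B) ⊇ FIRST(A) = {a,b}; new: +{a,b}
  B→S: FOLLOW(S) ⊇ FOLLOW(B) ⊇ {a,b}; new: +{a,b}
  S→C: FOLLOW(C) ⊇ FOLLOW(S) ⊇ {$,a,b}; new: +{$,a,b}
  S→a B: FOLLOW(B) ⊇ FOLLOW(S) ⊇ {$,a,b}; new: +{$}
  S→b A: FOLLOW(A) ⊇ FOLLOW(S) ⊇ {$,a,b}; new: +{$,a,b}
  S: {$,a,b}  A: {$,a,b}  B: {$,a,b}  C: {$,a,b}
pass 2: (stable)
  S: {$,a,b}  A: {$,a,b}  B: {$,a,b}  C: {$,a,b}

FOLLOW(S) = ["$", "a", "b"]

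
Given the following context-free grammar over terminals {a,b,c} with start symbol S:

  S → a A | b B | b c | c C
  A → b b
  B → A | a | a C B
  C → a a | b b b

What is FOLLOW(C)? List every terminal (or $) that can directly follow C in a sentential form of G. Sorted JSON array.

Compute FIRST by fixpoint:
round 1:
  A via A→b b: +{b}
  B via B→A: +{b}
  B via B→a: +{a}
  C via C→a a: +{a}
  C via C→b b b: +{b}
  S via S→a A: +{a}
  S via S→b B: +{b}
  S via S→c C: +{c}
  FIRST(S)={a,b,c}  FIRST(A)={b}  FIRST(B)={a,b}  FIRST(C)={a,b}
round 2: — fixpoint
  FIRST(S)={a,b,c}  FIRST(A)={b}  FIRST(B)={a,b}  FIRST(C)={a,b}

FOLLOW iteration:
seed FOLLOW(S) with $
pass 1:
  B→a C B: FOLLOW(C) ⊇ FIRST(B) = {a,b}; new: +{a,b}
  S→a A: FOLLOW(A) ⊇ FOLLOW(S) ⊇ {$}; new: +{$}
  S→b B: FOLLOW(B) ⊇ FOLLOW(S) ⊇ {$}; new: +{$}
  S→c C: FOLLOW(C) ⊇ FOLLOW(S) ⊇ {$}; new: +{$}
  FOLLOW[S]={$}  FOLLOW[A]={$}  FOLLOW[B]={$}  FOLLOW[C]={$,a,b}
pass 2: done
  FOLLOW[S]={$}  FOLLOW[A]={$}  FOLLOW[B]={$}  FOLLOW[C]={$,a,b}

FOLLOW(C) = ["$", "a", "b"]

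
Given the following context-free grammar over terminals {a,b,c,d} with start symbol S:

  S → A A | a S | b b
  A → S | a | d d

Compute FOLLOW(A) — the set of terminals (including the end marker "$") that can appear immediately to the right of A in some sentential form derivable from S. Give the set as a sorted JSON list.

Compute FIRST by fixpoint:
iter 1:
  A via A→a: +{a}
  A via A→d d: +{d}
  S via S→A A: +{a,d}
  S via S→b b: +{b}
  FIRST(S)={a,b,d}  FIRST(A)={a,d}
iter 2:
  A via A→S: +{b}
  FIRST(S)={a,b,d}  FIRST(A)={a,b,d}
iter 3: done
  FIRST(S)={a,b,d}  FIRST(A)={a,b,d}

FOLLOW sets:
FOLLOW(S) := {$}
pass 1:
  S→A A: FOLLOW(A) ⊇ FIRST(A) = {a,b,d}; new: +{a,b,d}
  S→A A: FOLLOW(A) ⊇ FOLLOW(S) ⊇ {$}; new: +{$}
  S: {$}  A: {$,a,b,d}
pass 2:
  A→S: FOLLOW(S) ⊇ FOLLOW(A) ⊇ {$,a,b,d}; new: +{a,b,d}
  S: {$,a,b,d}  A: {$,a,b,d}
pass 3: (stable)
  S: {$,a,b,d}  A: {$,a,b,d}

FOLLOW(A) = ["$", "a", "b", "d"]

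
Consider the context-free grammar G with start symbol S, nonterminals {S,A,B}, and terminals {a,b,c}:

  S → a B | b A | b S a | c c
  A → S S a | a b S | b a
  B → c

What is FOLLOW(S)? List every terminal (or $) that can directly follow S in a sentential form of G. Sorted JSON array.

FIRST sets, iterate to fixpoint:
[1]
  A via A→a b S: +{a}
  A via A→b a: +{b}
  B via B→c: +{c}
  S via S→a B: +{a}
  S via S→b A: +{b}
  S via S→c c: +{c}
  FIRST(S)={a,b,c}  FIRST(A)={a,b}  FIRST(B)={c}
[2]
  A via A→S S a: +{c}
  FIRST(S)={a,b,c}  FIRST(A)={a,b,c}  FIRST(B)={c}
[3] (stable)
  FIRST(S)={a,b,c}  FIRST(A)={a,b,c}  FIRST(B)={c}

FOLLOW sets:
FOLLOW(S) := {$}
pass 1:
  A→S S a: FOLLOW(S) ⊇ FIRST(S) = {a,b,c}; new: +{a,b,c}
  S→a B: FOLLOW(B) ⊇ FOLLOW(S) ⊇ {$,a,b,c}; new: +{$,a,b,c}
  S→b A: FOLLOW(A) ⊇ FOLLOW(S) ⊇ {$,a,b,c}; new: +{$,a,b,c}
  S: {$,a,b,c}  A: {$,a,b,c}  B: {$,a,b,c}
pass 2: done
  S: {$,a,b,c}  A: {$,a,b,c}  B: {$,a,b,c}

FOLLOW(S) = ["$", "a", "b", "c"]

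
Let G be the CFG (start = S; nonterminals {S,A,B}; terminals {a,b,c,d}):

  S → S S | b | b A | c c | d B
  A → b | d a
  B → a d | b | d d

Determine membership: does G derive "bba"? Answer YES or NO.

Convert to CNF:
  S -> S S | T0 B | T2 A | T3 T3 | b
  A -> T0 T1 | b
  B -> T0 T0 | T1 T0 | b
  T0 -> d
  T1 -> a
  T2 -> b
  T3 -> c

CYK table (by increasing span):
  [0..0]={A,B,S,T2}  "b"  orig:{A,B,S}
  [1..1]={A,B,S,T2}  "b"  orig:{A,B,S}
  [2..2]={T1}  "a"  orig:{}
  [0..1]={S}  "bb"
  [1..2]=∅  "ba"
  [0..2]=∅  "bba"

S ∉ T[0,2] ⇒ NO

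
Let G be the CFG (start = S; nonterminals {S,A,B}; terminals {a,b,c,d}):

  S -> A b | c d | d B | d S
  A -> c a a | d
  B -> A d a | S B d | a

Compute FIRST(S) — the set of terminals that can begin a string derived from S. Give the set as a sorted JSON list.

FIRST sets, iterate to fixpoint:
pass 1:
  A via A→c a a: +{c}
  A via A→d: +{d}
  B via B→A d a: +{c,d}
  B via B→a: +{a}
  S via S→A b: +{c,d}
  FIRST(S)={c,d}  FIRST(A)={c,d}  FIRST(B)={a,c,d}
pass 2: done
  FIRST(S)={c,d}  FIRST(A)={c,d}  FIRST(B)={a,c,d}

FIRST(S) = ["c", "d"]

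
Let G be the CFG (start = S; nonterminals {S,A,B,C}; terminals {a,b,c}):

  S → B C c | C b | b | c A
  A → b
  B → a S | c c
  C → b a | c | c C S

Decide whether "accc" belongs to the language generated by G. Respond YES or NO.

CNF form of G:
  S -> B X4 | C T2 | T1 A | b
  A -> b
  B -> T0 S | T1 T1
  C -> T1 X3 | T2 T0 | c
  T0 -> a
  T1 -> c
  T2 -> b
  X3 -> C S
  X4 -> C T1

CYK fill:
  cell(0,0) a: {T0}  orig:{}
  cell(1,1) c: {C,T1}  orig:{C}
  cell(2,2) c: {C,T1}  orig:{C}
  cell(3,3) c: {C,T1}  orig:{C}
  cell(0,1) ac: ∅
  cell(1,2) cc: {B,X4}  orig:{B}
  cell(2,3) cc: {B,X4}  orig:{B}
  cell(0,2) acc: ∅
  cell(1,3) ccc: ∅
  cell(0,3) accc: ∅

S ∉ T[0,3] ⇒ NO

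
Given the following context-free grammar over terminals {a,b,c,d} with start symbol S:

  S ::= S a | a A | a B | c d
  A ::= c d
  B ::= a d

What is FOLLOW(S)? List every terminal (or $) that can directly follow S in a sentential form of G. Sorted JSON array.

FIRST iteration:
[1]
  A via A→c d: +{c}
  B via B→a d: +{a}
  S via S→a A: +{a}
  S via S→c d: +{c}
  FIRST[S]={a,c}  FIRST[A]={c}  FIRST[B]={a}
[2] (stable)
  FIRST[S]={a,c}  FIRST[A]={c}  FIRST[B]={a}

FOLLOW iteration:
FOLLOW(S) := {$}
round 1:
  S→S a: FOLLOW(S) ⊇ FIRST(a) = {a}; new: +{a}
  S→a A: FOLLOW(A) ⊇ FOLLOW(S) ⊇ {$,a}; new: +{$,a}
  S→a B: FOLLOW(B) ⊇ FOLLOW(S) ⊇ {$,a}; new: +{$,a}
  S: {$,a}  A: {$,a}  B: {$,a}
round 2: (no change)
  S: {$,a}  A: {$,a}  B: {$,a}

FOLLOW(S) = ["$", "a"]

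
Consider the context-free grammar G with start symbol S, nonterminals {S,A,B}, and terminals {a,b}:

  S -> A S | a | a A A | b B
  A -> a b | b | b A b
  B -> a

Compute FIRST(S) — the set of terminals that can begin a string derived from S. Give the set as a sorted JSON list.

FIRST sets, iterate to fixpoint:
round 1:
  A via A→a b: +{a}
  A via A→b: +{b}
  B via B→a: +{a}
  S via S→A S: +{a,b}
  FIRST[S]={a,b}  FIRST[A]={a,b}  FIRST[B]={a}
round 2: (no change)
  FIRST[S]={a,b}  FIRST[A]={a,b}  FIRST[B]={a}

FIRST(S) = ["a", "b"]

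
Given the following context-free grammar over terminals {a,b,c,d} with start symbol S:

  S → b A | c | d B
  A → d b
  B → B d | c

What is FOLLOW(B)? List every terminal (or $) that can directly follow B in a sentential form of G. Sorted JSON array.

FIRST sets, iterate to fixpoint:
round 1:
  A via A→d b: +{d}
  B via B→c: +{c}
  S via S→b A: +{b}
  S via S→c: +{c}
  S via S→d B: +{d}
  FIRST(S)={b,c,d}  FIRST(A)={d}  FIRST(B)={c}
round 2: (no change)
  FIRST(S)={b,c,d}  FIRST(A)={d}  FIRST(B)={c}

FOLLOW iteration:
initialize: $ ∈ FOLLOW(S)
[1]
  B→B d: FOLLOW(B) ⊇ FIRST(d) = {d}; new: +{d}
  S→b A: FOLLOW(A) ⊇ FOLLOW(S) ⊇ {$}; new: +{$}
  S→d B: FOLLOW(B) ⊇ FOLLOW(S) ⊇ {$}; new: +{$}
  FOLLOW[S]={$}  FOLLOW[A]={$}  FOLLOW[B]={$,d}
[2] (stable)
  FOLLOW[S]={$}  FOLLOW[A]={$}  FOLLOW[B]={$,d}

FOLLOW(B) = ["$", "d"]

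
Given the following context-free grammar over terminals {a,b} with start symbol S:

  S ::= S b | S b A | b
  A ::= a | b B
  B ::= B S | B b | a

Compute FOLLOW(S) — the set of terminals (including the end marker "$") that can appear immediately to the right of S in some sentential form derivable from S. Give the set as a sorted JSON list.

Compute FIRST by fixpoint:
round 1:
  A via A→a: +{a}
  A via A→b B: +{b}
  B via B→a: +{a}
  S via S→b: +{b}
  FIRST(S)={b}  FIRST(A)={a,b}  FIRST(B)={a}
round 2: — fixpoint
  FIRST(S)={b}  FIRST(A)={a,b}  FIRST(B)={a}

Compute FOLLOW by fixpoint:
seed FOLLOW(S) with $
pass 1:
  B→B S: FOLLOW(B) ⊇ FIRST(S) = {b}; new: +{b}
  B→B S: FOLLOW(S) ⊇ FOLLOW(B) ⊇ {b}; new: +{b}
  S→S b A: FOLLOW(A) ⊇ FOLLOW(S) ⊇ {$,b}; new: +{$,b}
  FOLLOW[S]={$,b}  FOLLOW[A]={$,b}  FOLLOW[B]={b}
pass 2:
  A→b B: FOLLOW(B) ⊇ FOLLOW(A) ⊇ {$,b}; new: +{$}
  FOLLOW[S]={$,b}  FOLLOW[A]={$,b}  FOLLOW[B]={$,b}
pass 3: done
  FOLLOW[S]={$,b}  FOLLOW[A]={$,b}  FOLLOW[B]={$,b}

FOLLOW(S) = ["$", "b"]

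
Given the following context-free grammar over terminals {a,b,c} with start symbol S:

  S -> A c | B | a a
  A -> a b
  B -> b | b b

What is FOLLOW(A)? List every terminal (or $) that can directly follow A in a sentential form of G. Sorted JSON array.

FIRST sets, iterate to fixpoint:
iter 1:
  A via A→a b: +{a}
  B via B→b: +{b}
  S via S→A c: +{a}
  S via S→B: +{b}
  FIRST[S]={a,b}  FIRST[A]={a}  FIRST[B]={b}
iter 2: done
  FIRST[S]={a,b}  FIRST[A]={a}  FIRST[B]={b}

Compute FOLLOW by fixpoint:
initialize: $ ∈ FOLLOW(S)
iter 1:
  S→A c: FOLLOW(A) ⊇ FIRST(c) = {c}; new: +{c}
  S→B: FOLLOW(B) ⊇ FOLLOW(S) ⊇ {$}; new: +{$}
  FOLLOW(S)={$}  FOLLOW(A)={c}  FOLLOW(B)={$}
iter 2: (stable)
  FOLLOW(S)={$}  FOLLOW(A)={c}  FOLLOW(B)={$}

FOLLOW(A) = ["c"]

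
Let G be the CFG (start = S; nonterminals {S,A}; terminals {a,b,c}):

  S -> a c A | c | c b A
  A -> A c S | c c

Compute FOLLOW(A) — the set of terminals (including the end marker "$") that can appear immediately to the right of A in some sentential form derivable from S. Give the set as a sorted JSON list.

FIRST sets, iterate to fixpoint:
round 1:
  A via A→c c: +{c}
  S via S→a c A: +{a}
  S via S→c: +{c}
  S: {a,c}  A: {c}
round 2: (no change)
  S: {a,c}  A: {c}

FOLLOW sets:
seed FOLLOW(S) with $
[1]
  A→A c S: FOLLOW(A) ⊇ FIRST(c) = {c}; new: +{c}
  A→A c S: FOLLOW(S) ⊇ FOLLOW(A) ⊇ {c}; new: +{c}
  S→a c A: FOLLOW(A) ⊇ FOLLOW(S) ⊇ {$,c}; new: +{$}
  FOLLOW[S]={$,c}  FOLLOW[A]={$,c}
[2] done
  FOLLOW[S]={$,c}  FOLLOW[A]={$,c}

FOLLOW(A) = ["$", "c"]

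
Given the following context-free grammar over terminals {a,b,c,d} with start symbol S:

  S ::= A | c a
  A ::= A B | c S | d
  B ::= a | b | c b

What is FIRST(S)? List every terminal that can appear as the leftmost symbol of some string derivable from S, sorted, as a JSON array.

FIRST sets, iterate to fixpoint:
iter 1:
  A via A→c S: +{c}
  A via A→d: +{d}
  B via B→a: +{a}
  B via B→b: +{b}
  B via B→c b: +{c}
  S via S→A: +{c,d}
  FIRST[S]={c,d}  FIRST[A]={c,d}  FIRST[B]={a,b,c}
iter 2: — fixpoint
  FIRST[S]={c,d}  FIRST[A]={c,d}  FIRST[B]={a,b,c}

FIRST(S) = ["c", "d"]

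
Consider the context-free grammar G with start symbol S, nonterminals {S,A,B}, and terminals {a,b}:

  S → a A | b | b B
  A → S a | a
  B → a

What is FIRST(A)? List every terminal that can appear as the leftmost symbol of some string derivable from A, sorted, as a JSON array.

FIRST iteration:
pass 1:
  A via A→a: +{a}
  B via B→a: +{a}
  S via S→a A: +{a}
  S via S→b: +{b}
  FIRST[S]={a,b}  FIRST[A]={a}  FIRST[B]={a}
pass 2:
  A via A→S a: +{b}
  FIRST[S]={a,b}  FIRST[A]={a,b}  FIRST[B]={a}
pass 3: (no change)
  FIRST[S]={a,b}  FIRST[A]={a,b}  FIRST[B]={a}

FIRST(A) = ["a", "b"]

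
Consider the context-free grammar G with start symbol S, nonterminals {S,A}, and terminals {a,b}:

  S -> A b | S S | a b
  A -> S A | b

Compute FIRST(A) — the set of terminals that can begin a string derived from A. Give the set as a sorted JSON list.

Compute FIRST by fixpoint:
pass 1:
  A via A→b: +{b}
  S via S→A b: +{b}
  S via S→a b: +{a}
  S: {a,b}  A: {b}
pass 2:
  A via A→S A: +{a}
  S: {a,b}  A: {a,b}
pass 3: done
  S: {a,b}  A: {a,b}

FIRST(A) = ["a", "b"]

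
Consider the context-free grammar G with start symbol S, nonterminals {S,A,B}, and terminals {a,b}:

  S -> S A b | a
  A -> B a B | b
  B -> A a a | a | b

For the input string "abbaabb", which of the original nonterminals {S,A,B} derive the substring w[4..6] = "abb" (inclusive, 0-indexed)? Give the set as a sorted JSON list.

Convert to CNF:
  S -> S X4 | a
  A -> B X2 | b
  B -> A X3 | a | b
  T0 -> a
  T1 -> b
  X2 -> T0 B
  X3 -> T0 T0
  X4 -> A T1

CYK table (by increasing span) — only the sub-triangle for w[4..6]:
  T[4,4] 'a' = {B,S,T0}  orig:{B,S}
  T[5,5] 'b' = {A,B,T1}  orig:{A,B}
  T[6,6] 'b' = {A,B,T1}  orig:{A,B}
  T[4,5] 'ab' = {X2}  orig:{}
  T[5,6] 'bb' = {X4}  orig:{}
  T[4,6] 'abb' = {S}

Original NTs in T[4,6] deriving "abb": ["S"]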